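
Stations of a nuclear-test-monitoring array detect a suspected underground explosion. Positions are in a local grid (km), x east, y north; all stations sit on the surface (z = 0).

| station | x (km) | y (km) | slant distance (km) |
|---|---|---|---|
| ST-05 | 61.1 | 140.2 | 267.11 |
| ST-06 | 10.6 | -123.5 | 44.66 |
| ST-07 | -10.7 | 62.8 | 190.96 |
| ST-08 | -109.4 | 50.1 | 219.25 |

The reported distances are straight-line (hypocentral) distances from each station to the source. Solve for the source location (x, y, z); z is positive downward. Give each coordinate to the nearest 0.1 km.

x ≈ 21.5 km, y ≈ -120.4 km, depth ≈ 43.2 km

Each station gives a sphere (x−x_i)² + (y−y_i)² + z² = d_i² (stations at z=0).
Subtracting the ST-05 sphere from ST-06 and ST-07: z² cancels, leaving linear equations in x and y:
-101.0 x − 527.4 y = 61328.60
-143.6 x − 154.8 y = 15551.11
Solving: x ≈ 21.498, y ≈ -120.402 km (keep extra digits for the depth step; rounded: 21.5, -120.4).
Then from the ST-05 sphere: z² = 267.11² − (x − 61.1)² − (y − 140.2)² with x = 21.498, y = -120.402, so z ≈ 43.198 ≈ 43.2 km.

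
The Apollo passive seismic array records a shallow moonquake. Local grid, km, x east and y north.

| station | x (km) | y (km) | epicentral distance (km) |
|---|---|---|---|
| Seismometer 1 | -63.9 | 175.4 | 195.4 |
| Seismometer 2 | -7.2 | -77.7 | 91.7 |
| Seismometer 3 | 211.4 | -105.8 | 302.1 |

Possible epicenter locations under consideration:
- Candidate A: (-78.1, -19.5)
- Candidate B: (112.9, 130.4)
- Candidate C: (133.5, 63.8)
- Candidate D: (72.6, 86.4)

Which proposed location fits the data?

Candidate A

For each candidate, compare |candidate − station| to the reported distance:
Candidate A: residuals Seismometer 1 0.0, Seismometer 2 0.0, Seismometer 3 0.0 → max 0.0 km
Candidate B: residuals Seismometer 1 13.0, Seismometer 2 148.6, Seismometer 3 46.2 → max 148.6 km
Candidate C: residuals Seismometer 1 31.4, Seismometer 2 107.8, Seismometer 3 115.5 → max 115.5 km
Candidate D: residuals Seismometer 1 32.4, Seismometer 2 90.8, Seismometer 3 65.0 → max 90.8 km
Only Candidate A has all residuals ≈ 0.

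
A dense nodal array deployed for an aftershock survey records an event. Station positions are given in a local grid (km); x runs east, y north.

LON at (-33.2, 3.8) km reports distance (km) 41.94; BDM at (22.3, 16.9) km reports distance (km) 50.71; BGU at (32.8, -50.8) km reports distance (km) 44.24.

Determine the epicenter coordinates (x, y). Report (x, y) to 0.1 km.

-4.1 km east, -26.4 km north

Circle about each station: (x + 33.2)² + (y − 3.8)² = 41.94²; (x − 22.3)² + (y − 16.9)² = 50.71²; (x − 32.8)² + (y + 50.8)² = 44.24².
Subtracting pairs of circle equations eliminates x²+y² and gives linear equations (the radical axes):
111.0 x + 26.2 y = -1146.32
132.0 x − 109.2 y = 2341.59
Solving the 2×2 system: x ≈ -4.1, y ≈ -26.4 km.
Check against LON (with the unrounded x, y): √((x + 33.2)²+(y − 3.8)²) = 41.94 ≈ 41.94 km. ✓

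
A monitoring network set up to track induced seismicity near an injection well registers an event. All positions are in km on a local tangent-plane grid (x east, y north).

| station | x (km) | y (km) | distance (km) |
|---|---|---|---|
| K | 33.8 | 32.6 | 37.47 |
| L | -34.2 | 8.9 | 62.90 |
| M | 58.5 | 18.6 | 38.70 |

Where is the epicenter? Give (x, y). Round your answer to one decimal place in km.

Circle about each station: (x − 33.8)² + (y − 32.6)² = 37.47²; (x + 34.2)² + (y − 8.9)² = 62.90²; (x − 58.5)² + (y − 18.6)² = 38.70².
Subtracting pairs of circle equations eliminates x²+y² and gives linear equations (the radical axes):
-136.0 x − 47.4 y = -3508.76
49.4 x − 28.0 y = 1469.32
Solving the 2×2 system: x ≈ 27.3, y ≈ -4.3 km.
Check against K (with the unrounded x, y): √((x − 33.8)²+(y − 32.6)²) = 37.48 ≈ 37.47 km. ✓

27.3 km east, -4.3 km north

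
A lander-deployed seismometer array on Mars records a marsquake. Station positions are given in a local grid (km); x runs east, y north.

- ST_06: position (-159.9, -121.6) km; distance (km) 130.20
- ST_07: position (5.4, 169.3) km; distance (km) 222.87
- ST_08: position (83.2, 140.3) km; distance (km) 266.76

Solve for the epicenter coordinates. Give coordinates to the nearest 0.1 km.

Circle about each station: (x + 159.9)² + (y + 121.6)² = 130.20²; (x − 5.4)² + (y − 169.3)² = 222.87²; (x − 83.2)² + (y − 140.3)² = 266.76².
Subtracting the ST_06 equation from the ST_07 and ST_08 equations removes the quadratic terms:
330.6 x + 581.8 y = -44381.92
486.2 x + 523.8 y = -67957.10
Solving the 2×2 system: x ≈ -148.5, y ≈ 8.1 km.

-148.5 km east, 8.1 km north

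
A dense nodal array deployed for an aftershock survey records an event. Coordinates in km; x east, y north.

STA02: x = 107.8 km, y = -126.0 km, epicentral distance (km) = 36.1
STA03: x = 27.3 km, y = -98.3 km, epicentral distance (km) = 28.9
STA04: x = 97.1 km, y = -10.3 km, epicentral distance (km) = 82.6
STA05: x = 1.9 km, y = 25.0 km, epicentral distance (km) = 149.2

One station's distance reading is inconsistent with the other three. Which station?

STA03

Solve using three stations at a time. Using STA02, STA04, STA05 (subtract circle equations pairwise → linear system) gives (x, y) ≈ (93.4, -92.8).
Distances from that point to each station vs reported:
  STA02: calculated 36.1 vs reported 36.1 → residual 0.0 km
  STA03: calculated 66.4 vs reported 28.9 → residual 37.5 km
  STA04: calculated 82.6 vs reported 82.6 → residual 0.0 km
  STA05: calculated 149.2 vs reported 149.2 → residual 0.0 km
STA02, STA04, STA05 are mutually consistent (residuals ≈ 0); STA03 is off by 37.5 km.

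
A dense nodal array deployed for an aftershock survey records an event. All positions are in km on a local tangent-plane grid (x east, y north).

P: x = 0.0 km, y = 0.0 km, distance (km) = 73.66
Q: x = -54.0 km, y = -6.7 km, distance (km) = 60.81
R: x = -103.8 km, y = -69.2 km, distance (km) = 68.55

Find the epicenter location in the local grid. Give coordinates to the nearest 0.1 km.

x ≈ -35.4 km, y ≈ -64.6 km

Circle about each station: x² + y² = 73.66²; (x + 54.0)² + (y + 6.7)² = 60.81²; (x + 103.8)² + (y + 69.2)² = 68.55².
Subtracting pairs of circle equations eliminates x²+y² and gives linear equations (the radical axes):
-108.0 x − 13.4 y = 4688.83
-207.6 x − 138.4 y = 16289.77
Solving the 2×2 system: x ≈ -35.4, y ≈ -64.6 km.
Check against P (with the unrounded x, y): √(x²+y²) = 73.66 ≈ 73.66 km. ✓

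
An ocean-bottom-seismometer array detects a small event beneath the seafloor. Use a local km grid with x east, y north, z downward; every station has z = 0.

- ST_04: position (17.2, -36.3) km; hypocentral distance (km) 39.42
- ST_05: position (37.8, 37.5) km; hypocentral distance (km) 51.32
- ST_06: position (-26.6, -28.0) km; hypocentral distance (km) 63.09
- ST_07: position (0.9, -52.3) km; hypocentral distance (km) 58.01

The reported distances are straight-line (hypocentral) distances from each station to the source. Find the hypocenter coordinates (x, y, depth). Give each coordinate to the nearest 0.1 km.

Each station gives a sphere (x−x_i)² + (y−y_i)² + z² = d_i² (stations at z=0).
Subtracting the ST_04 sphere from ST_05 and ST_06: z² cancels, leaving linear equations in x and y:
41.2 x + 147.6 y = 141.75
-87.6 x + 16.6 y = -2548.38
Solving: x ≈ 27.802, y ≈ -6.800 km (keep extra digits for the depth step; rounded: 27.8, -6.8).
Then from the ST_04 sphere: z² = 39.42² − (x − 17.2)² − (y + 36.3)² with x = 27.802, y = -6.800, so z ≈ 23.902 ≈ 23.9 km.

x ≈ 27.8 km, y ≈ -6.8 km, depth ≈ 23.9 km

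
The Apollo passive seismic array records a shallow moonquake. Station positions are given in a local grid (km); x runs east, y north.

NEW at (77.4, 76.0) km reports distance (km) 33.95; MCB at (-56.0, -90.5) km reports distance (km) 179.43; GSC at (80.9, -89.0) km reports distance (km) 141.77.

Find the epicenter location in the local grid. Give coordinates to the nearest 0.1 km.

55.1 km east, 50.4 km north

Circle about each station: (x − 77.4)² + (y − 76.0)² = 33.95²; (x + 56.0)² + (y + 90.5)² = 179.43²; (x − 80.9)² + (y + 89.0)² = 141.77².
Subtracting the NEW equation from the MCB and GSC equations removes the quadratic terms:
-266.8 x − 333.0 y = -31483.03
7.0 x − 330.0 y = -16247.08
Solving the 2×2 system: x ≈ 55.1, y ≈ 50.4 km.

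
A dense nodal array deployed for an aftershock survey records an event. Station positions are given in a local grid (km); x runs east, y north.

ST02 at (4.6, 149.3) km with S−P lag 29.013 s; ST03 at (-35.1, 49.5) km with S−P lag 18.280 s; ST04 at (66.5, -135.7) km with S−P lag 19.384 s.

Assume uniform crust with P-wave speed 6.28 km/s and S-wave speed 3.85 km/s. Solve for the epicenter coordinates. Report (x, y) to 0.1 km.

Distance from S−P lag: d = Δt · v_P v_S / (v_P − v_S) = Δt · (6.28·3.85)/(6.28−3.85) ≈ 9.9498·Δt.
So d_ST02 = 288.67, d_ST03 = 181.88, d_ST04 = 192.87 km.
Circle about each station: (x − 4.6)² + (y − 149.3)² = 288.67²; (x + 35.1)² + (y − 49.5)² = 181.88²; (x − 66.5)² + (y + 135.7)² = 192.87².
Subtracting pairs of circle equations eliminates x²+y² and gives linear equations (the radical axes):
-79.4 x − 199.6 y = 31620.64
123.8 x − 570.0 y = 46656.62
Solving the 2×2 system: x ≈ -124.5, y ≈ -108.9 km.
Check against ST02 (with the unrounded x, y): √((x − 4.6)²+(y − 149.3)²) = 288.67 ≈ 288.67 km. ✓

(-124.5, -108.9)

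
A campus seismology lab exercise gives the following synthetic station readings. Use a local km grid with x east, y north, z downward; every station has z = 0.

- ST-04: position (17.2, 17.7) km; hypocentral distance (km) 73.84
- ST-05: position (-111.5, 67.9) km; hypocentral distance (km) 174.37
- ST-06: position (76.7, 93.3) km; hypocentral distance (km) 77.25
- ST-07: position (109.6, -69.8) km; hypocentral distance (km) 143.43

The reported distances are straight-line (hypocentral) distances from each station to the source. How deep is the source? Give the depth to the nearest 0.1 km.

Each station gives a sphere (x−x_i)² + (y−y_i)² + z² = d_i² (stations at z=0).
Subtracting the ST-04 sphere from ST-05 and ST-06: z² cancels, leaving linear equations in x and y:
-257.4 x + 100.4 y = -8519.02
119.0 x + 151.2 y = 13463.43
Solving: x ≈ 51.897, y ≈ 48.199 km (keep extra digits for the depth step; rounded: 51.9, 48.2).
Then from the ST-04 sphere: z² = 73.84² − (x − 17.2)² − (y − 17.7)² with x = 51.897, y = 48.199, so z ≈ 57.604 ≈ 57.6 km.

57.6 km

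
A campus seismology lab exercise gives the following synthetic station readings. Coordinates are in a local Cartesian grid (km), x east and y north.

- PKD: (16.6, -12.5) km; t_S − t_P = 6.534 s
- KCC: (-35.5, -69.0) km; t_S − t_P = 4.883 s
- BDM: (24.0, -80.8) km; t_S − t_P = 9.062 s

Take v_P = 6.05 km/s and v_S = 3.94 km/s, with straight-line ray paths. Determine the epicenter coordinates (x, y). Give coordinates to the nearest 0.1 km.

Distance from S−P lag: d = Δt · v_P v_S / (v_P − v_S) = Δt · (6.05·3.94)/(6.05−3.94) ≈ 11.2972·Δt.
So d_PKD = 73.82, d_KCC = 55.16, d_BDM = 102.37 km.
Circle about each station: (x − 16.6)² + (y + 12.5)² = 73.82²; (x + 35.5)² + (y + 69.0)² = 55.16²; (x − 24.0)² + (y + 80.8)² = 102.37².
Subtracting pairs of circle equations eliminates x²+y² and gives linear equations (the radical axes):
-104.2 x − 113.0 y = 7996.21
14.8 x − 136.6 y = 1642.61
Solving the 2×2 system: x ≈ -57.0, y ≈ -18.2 km.
Check against PKD (with the unrounded x, y): √((x − 16.6)²+(y + 12.5)²) = 73.82 ≈ 73.82 km. ✓

(-57.0, -18.2)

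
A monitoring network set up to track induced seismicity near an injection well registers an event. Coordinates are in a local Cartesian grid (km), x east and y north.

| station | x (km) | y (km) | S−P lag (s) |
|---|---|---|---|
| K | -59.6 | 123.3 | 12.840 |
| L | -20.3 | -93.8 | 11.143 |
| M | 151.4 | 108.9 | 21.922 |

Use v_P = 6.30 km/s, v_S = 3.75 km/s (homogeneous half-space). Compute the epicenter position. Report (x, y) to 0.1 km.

Distance from S−P lag: d = Δt · v_P v_S / (v_P − v_S) = Δt · (6.30·3.75)/(6.30−3.75) ≈ 9.2647·Δt.
So d_K = 118.96, d_L = 103.24, d_M = 203.10 km.
Circle about each station: (x + 59.6)² + (y − 123.3)² = 118.96²; (x + 20.3)² + (y + 93.8)² = 103.24²; (x − 151.4)² + (y − 108.9)² = 203.10².
Subtracting the K equation from the L and M equations removes the quadratic terms:
78.6 x − 434.2 y = -6051.54
422.0 x − 28.8 y = -11072.01
Solving the 2×2 system: x ≈ -25.6, y ≈ 9.3 km.

x ≈ -25.6 km, y ≈ 9.3 km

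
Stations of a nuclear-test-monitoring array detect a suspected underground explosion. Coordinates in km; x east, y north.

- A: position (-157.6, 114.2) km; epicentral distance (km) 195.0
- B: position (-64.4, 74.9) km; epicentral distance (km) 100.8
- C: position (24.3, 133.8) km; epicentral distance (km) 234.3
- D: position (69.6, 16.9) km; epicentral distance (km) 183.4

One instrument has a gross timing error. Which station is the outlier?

B

Solve using three stations at a time. Using A, C, D (subtract circle equations pairwise → linear system) gives (x, y) ≈ (-92.2, -69.5).
Distances from that point to each station vs reported:
  A: calculated 195.0 vs reported 195.0 → residual 0.0 km
  B: calculated 147.0 vs reported 100.8 → residual 46.2 km
  C: calculated 234.3 vs reported 234.3 → residual 0.0 km
  D: calculated 183.4 vs reported 183.4 → residual 0.0 km
A, C, D are mutually consistent (residuals ≈ 0); B is off by 46.2 km.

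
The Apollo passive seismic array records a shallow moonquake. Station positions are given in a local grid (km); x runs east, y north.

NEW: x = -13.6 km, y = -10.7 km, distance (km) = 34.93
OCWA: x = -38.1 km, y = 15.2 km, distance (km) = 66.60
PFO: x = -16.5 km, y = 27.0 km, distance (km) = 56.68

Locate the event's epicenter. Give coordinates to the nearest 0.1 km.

Circle about each station: (x + 13.6)² + (y + 10.7)² = 34.93²; (x + 38.1)² + (y − 15.2)² = 66.60²; (x + 16.5)² + (y − 27.0)² = 56.68².
Subtracting the NEW equation from the OCWA and PFO equations removes the quadratic terms:
-49.0 x + 51.8 y = -1832.26
-5.8 x + 75.4 y = -1290.72
Solving the 2×2 system: x ≈ 21.0, y ≈ -15.5 km.

(21.0, -15.5)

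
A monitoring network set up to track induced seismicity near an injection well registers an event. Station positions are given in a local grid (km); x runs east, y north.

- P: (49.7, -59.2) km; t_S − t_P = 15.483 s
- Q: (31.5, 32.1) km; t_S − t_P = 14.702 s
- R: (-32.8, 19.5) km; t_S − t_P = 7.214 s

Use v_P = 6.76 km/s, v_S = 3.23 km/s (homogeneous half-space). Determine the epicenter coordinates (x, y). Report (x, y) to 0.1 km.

-39.6 km east, -24.6 km north

Distance from S−P lag: d = Δt · v_P v_S / (v_P − v_S) = Δt · (6.76·3.23)/(6.76−3.23) ≈ 6.1855·Δt.
So d_P = 95.77, d_Q = 90.94, d_R = 44.62 km.
Circle about each station: (x − 49.7)² + (y + 59.2)² = 95.77²; (x − 31.5)² + (y − 32.1)² = 90.94²; (x + 32.8)² + (y − 19.5)² = 44.62².
Subtracting the P equation from the Q and R equations removes the quadratic terms:
-36.4 x + 182.6 y = -3050.26
-165.0 x + 157.4 y = 2662.31
Solving the 2×2 system: x ≈ -39.6, y ≈ -24.6 km.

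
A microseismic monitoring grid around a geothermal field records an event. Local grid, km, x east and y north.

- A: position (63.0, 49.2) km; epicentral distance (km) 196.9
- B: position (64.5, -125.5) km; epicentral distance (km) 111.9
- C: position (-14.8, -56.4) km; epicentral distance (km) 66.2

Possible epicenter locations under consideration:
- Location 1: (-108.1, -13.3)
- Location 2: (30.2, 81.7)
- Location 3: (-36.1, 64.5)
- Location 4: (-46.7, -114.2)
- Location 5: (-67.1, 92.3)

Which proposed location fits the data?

For each candidate, compare |candidate − station| to the reported distance:
Location 1: residuals A 14.7, B 94.0, C 36.6 → max 94.0 km
Location 2: residuals A 150.7, B 98.1, C 79.0 → max 150.7 km
Location 3: residuals A 96.6, B 103.1, C 56.6 → max 103.1 km
Location 4: residuals A 0.1, B 0.1, C 0.2 → max 0.2 km
Location 5: residuals A 59.8, B 142.6, C 91.4 → max 142.6 km
Only Location 4 has all residuals ≈ 0.

Location 4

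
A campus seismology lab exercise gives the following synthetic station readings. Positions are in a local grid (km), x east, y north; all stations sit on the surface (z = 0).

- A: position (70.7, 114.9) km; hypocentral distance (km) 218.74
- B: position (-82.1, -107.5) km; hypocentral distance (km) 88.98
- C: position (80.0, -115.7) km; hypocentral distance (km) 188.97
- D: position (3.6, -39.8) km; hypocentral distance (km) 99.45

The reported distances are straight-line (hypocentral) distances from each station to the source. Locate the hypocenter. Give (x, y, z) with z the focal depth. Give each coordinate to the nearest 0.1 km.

(-82.8, -33.1, 48.8)

Each station gives a sphere (x−x_i)² + (y−y_i)² + z² = d_i² (stations at z=0).
Subtracting the A sphere from B and C: z² cancels, leaving linear equations in x and y:
-305.6 x − 444.8 y = 40025.91
18.6 x − 461.2 y = 13723.52
Solving: x ≈ -82.804, y ≈ -33.096 km (keep extra digits for the depth step; rounded: -82.8, -33.1).
Then from the A sphere: z² = 218.74² − (x − 70.7)² − (y − 114.9)² with x = -82.804, y = -33.096, so z ≈ 48.794 ≈ 48.8 km.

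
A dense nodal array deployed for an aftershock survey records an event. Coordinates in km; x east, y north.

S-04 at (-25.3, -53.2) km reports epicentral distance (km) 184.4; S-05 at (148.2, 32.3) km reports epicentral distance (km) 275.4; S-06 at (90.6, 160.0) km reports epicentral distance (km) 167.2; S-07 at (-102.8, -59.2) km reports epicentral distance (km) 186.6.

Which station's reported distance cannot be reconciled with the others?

S-05

Solve using three stations at a time. Using S-04, S-06, S-07 (subtract circle equations pairwise → linear system) gives (x, y) ≈ (-72.8, 124.9).
Distances from that point to each station vs reported:
  S-04: calculated 184.3 vs reported 184.4 → residual 0.1 km
  S-05: calculated 239.6 vs reported 275.4 → residual 35.8 km
  S-06: calculated 167.1 vs reported 167.2 → residual 0.1 km
  S-07: calculated 186.5 vs reported 186.6 → residual 0.1 km
S-04, S-06, S-07 are mutually consistent (residuals ≈ 0); S-05 is off by 35.8 km.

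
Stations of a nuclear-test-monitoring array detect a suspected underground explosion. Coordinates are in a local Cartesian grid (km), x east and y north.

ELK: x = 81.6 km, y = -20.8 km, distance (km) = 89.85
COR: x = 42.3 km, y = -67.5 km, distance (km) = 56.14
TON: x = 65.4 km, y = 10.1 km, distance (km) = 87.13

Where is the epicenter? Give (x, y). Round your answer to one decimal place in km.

Circle about each station: (x − 81.6)² + (y + 20.8)² = 89.85²; (x − 42.3)² + (y + 67.5)² = 56.14²; (x − 65.4)² + (y − 10.1)² = 87.13².
Subtracting pairs of circle equations eliminates x²+y² and gives linear equations (the radical axes):
-78.6 x − 93.4 y = 4175.66
-32.4 x + 61.8 y = -2230.64
Solving the 2×2 system: x ≈ -6.3, y ≈ -39.4 km.

(-6.3, -39.4)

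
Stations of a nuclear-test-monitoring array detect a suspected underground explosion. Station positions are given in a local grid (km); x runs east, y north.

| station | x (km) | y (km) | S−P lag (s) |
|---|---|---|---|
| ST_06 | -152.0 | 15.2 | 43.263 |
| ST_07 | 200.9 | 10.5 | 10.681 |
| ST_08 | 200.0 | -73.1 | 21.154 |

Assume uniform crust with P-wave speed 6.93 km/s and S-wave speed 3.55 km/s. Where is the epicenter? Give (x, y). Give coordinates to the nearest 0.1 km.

Distance from S−P lag: d = Δt · v_P v_S / (v_P − v_S) = Δt · (6.93·3.55)/(6.93−3.55) ≈ 7.2786·Δt.
So d_ST_06 = 314.89, d_ST_07 = 77.74, d_ST_08 = 153.97 km.
Circle about each station: (x + 152.0)² + (y − 15.2)² = 314.89²; (x − 200.9)² + (y − 10.5)² = 77.74²; (x − 200.0)² + (y + 73.1)² = 153.97².
Subtracting pairs of circle equations eliminates x²+y² and gives linear equations (the radical axes):
705.8 x − 9.4 y = 110248.22
704.0 x − 176.6 y = 97457.52
Solving the 2×2 system: x ≈ 157.2, y ≈ 74.8 km.
Check against ST_06 (with the unrounded x, y): √((x + 152.0)²+(y − 15.2)²) = 314.89 ≈ 314.89 km. ✓

(157.2, 74.8)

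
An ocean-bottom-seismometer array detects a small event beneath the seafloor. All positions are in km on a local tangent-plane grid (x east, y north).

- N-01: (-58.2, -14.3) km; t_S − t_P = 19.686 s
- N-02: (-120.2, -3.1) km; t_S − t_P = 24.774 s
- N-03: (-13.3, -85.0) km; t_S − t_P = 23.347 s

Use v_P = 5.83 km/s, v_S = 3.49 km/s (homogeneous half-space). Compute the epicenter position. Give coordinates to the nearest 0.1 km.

Distance from S−P lag: d = Δt · v_P v_S / (v_P − v_S) = Δt · (5.83·3.49)/(5.83−3.49) ≈ 8.6952·Δt.
So d_N-01 = 171.17, d_N-02 = 215.41, d_N-03 = 203.01 km.
Circle about each station: (x + 58.2)² + (y + 14.3)² = 171.17²; (x + 120.2)² + (y + 3.1)² = 215.41²; (x + 13.3)² + (y + 85.0)² = 203.01².
Subtracting pairs of circle equations eliminates x²+y² and gives linear equations (the radical axes):
-124.0 x + 22.4 y = -6236.38
89.8 x − 141.4 y = -8103.73
Solving the 2×2 system: x ≈ 68.5, y ≈ 100.8 km.

(68.5, 100.8)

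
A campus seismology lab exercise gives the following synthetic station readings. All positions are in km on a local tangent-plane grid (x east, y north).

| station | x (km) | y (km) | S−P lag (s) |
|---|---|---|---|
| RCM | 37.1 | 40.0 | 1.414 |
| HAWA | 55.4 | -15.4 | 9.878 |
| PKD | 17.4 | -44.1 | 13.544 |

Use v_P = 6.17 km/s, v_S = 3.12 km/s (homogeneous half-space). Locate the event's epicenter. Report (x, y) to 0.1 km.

Distance from S−P lag: d = Δt · v_P v_S / (v_P − v_S) = Δt · (6.17·3.12)/(6.17−3.12) ≈ 6.3116·Δt.
So d_RCM = 8.92, d_HAWA = 62.35, d_PKD = 85.48 km.
Circle about each station: (x − 37.1)² + (y − 40.0)² = 8.92²; (x − 55.4)² + (y + 15.4)² = 62.35²; (x − 17.4)² + (y + 44.1)² = 85.48².
Subtracting pairs of circle equations eliminates x²+y² and gives linear equations (the radical axes):
36.6 x − 110.8 y = -3478.05
-39.4 x − 168.2 y = -7956.10
Solving the 2×2 system: x ≈ 28.2, y ≈ 40.7 km.

x ≈ 28.2 km, y ≈ 40.7 km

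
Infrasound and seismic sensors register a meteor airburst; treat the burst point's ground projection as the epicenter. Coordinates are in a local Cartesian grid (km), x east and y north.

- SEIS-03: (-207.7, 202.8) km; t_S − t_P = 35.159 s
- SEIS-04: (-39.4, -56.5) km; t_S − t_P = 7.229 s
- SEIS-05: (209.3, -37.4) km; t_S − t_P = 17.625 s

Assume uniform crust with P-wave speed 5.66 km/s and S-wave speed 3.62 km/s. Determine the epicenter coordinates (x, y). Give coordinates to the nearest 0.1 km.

x ≈ 33.2 km, y ≈ -55.4 km

Distance from S−P lag: d = Δt · v_P v_S / (v_P − v_S) = Δt · (5.66·3.62)/(5.66−3.62) ≈ 10.0437·Δt.
So d_SEIS-03 = 353.13, d_SEIS-04 = 72.61, d_SEIS-05 = 177.02 km.
Circle about each station: (x + 207.7)² + (y − 202.8)² = 353.13²; (x + 39.4)² + (y + 56.5)² = 72.61²; (x − 209.3)² + (y + 37.4)² = 177.02².
Subtracting pairs of circle equations eliminates x²+y² and gives linear equations (the radical axes):
336.6 x − 518.6 y = 39906.06
834.0 x − 480.4 y = 54302.84
Solving the 2×2 system: x ≈ 33.2, y ≈ -55.4 km.
Check against SEIS-03 (with the unrounded x, y): √((x + 207.7)²+(y − 202.8)²) = 353.13 ≈ 353.13 km. ✓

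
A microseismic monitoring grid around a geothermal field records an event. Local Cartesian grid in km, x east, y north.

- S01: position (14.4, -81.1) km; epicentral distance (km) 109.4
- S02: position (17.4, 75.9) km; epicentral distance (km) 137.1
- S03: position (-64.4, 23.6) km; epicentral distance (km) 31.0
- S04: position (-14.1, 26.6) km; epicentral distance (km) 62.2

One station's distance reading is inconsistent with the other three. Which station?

S02

Solve using three stations at a time. Using S01, S03, S04 (subtract circle equations pairwise → linear system) gives (x, y) ≈ (-66.2, -7.2).
Distances from that point to each station vs reported:
  S01: calculated 109.4 vs reported 109.4 → residual 0.0 km
  S02: calculated 117.9 vs reported 137.1 → residual 19.2 km
  S03: calculated 30.9 vs reported 31.0 → residual 0.1 km
  S04: calculated 62.1 vs reported 62.2 → residual 0.1 km
S01, S03, S04 are mutually consistent (residuals ≈ 0); S02 is off by 19.2 km.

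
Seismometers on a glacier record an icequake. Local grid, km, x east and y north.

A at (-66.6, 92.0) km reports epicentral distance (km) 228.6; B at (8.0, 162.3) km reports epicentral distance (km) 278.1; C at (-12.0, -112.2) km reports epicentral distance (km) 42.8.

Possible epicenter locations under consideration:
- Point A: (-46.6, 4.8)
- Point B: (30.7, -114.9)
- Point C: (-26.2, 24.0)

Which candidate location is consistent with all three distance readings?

For each candidate, compare |candidate − station| to the reported distance:
Point A: residuals A 139.1, B 111.4, C 79.2 → max 139.1 km
Point B: residuals A 0.0, B 0.0, C 0.0 → max 0.0 km
Point C: residuals A 149.5, B 135.6, C 94.1 → max 149.5 km
Only Point B has all residuals ≈ 0.

Point B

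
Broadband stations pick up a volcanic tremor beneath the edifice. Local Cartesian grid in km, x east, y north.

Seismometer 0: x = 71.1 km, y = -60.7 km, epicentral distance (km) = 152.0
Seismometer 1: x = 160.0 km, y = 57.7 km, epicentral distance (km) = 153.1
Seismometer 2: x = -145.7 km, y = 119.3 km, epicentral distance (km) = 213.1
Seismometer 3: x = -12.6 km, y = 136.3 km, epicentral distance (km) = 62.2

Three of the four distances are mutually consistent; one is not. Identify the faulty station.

Solve using three stations at a time. Using Seismometer 0, Seismometer 1, Seismometer 3 (subtract circle equations pairwise → linear system) gives (x, y) ≈ (8.2, 77.7).
Distances from that point to each station vs reported:
  Seismometer 0: calculated 152.0 vs reported 152.0 → residual 0.0 km
  Seismometer 1: calculated 153.1 vs reported 153.1 → residual 0.0 km
  Seismometer 2: calculated 159.4 vs reported 213.1 → residual 53.7 km
  Seismometer 3: calculated 62.2 vs reported 62.2 → residual 0.0 km
Seismometer 0, Seismometer 1, Seismometer 3 are mutually consistent (residuals ≈ 0); Seismometer 2 is off by 53.7 km.

Seismometer 2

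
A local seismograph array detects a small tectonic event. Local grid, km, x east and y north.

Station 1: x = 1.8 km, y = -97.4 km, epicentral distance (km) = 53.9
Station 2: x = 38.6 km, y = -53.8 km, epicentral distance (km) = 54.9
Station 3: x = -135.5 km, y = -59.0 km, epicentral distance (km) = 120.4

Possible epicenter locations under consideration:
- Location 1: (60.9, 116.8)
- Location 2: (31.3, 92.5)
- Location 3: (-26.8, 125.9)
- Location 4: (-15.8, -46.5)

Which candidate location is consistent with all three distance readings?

Location 4

For each candidate, compare |candidate − station| to the reported distance:
Location 1: residuals Station 1 168.3, Station 2 117.2, Station 3 143.2 → max 168.3 km
Location 2: residuals Station 1 138.3, Station 2 91.6, Station 3 104.9 → max 138.3 km
Location 3: residuals Station 1 171.2, Station 2 136.3, Station 3 94.1 → max 171.2 km
Location 4: residuals Station 1 0.0, Station 2 0.0, Station 3 0.0 → max 0.0 km
Only Location 4 has all residuals ≈ 0.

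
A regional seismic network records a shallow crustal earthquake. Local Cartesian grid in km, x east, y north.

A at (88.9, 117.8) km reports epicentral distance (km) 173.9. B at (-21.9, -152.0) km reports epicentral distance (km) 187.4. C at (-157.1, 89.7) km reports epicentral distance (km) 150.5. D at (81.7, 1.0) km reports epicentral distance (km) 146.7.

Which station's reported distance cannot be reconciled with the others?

Solve using three stations at a time. Using A, B, D (subtract circle equations pairwise → linear system) gives (x, y) ≈ (-62.0, 31.1).
Distances from that point to each station vs reported:
  A: calculated 174.0 vs reported 173.9 → residual 0.1 km
  B: calculated 187.5 vs reported 187.4 → residual 0.1 km
  C: calculated 111.7 vs reported 150.5 → residual 38.8 km
  D: calculated 146.8 vs reported 146.7 → residual 0.1 km
A, B, D are mutually consistent (residuals ≈ 0); C is off by 38.8 km.

C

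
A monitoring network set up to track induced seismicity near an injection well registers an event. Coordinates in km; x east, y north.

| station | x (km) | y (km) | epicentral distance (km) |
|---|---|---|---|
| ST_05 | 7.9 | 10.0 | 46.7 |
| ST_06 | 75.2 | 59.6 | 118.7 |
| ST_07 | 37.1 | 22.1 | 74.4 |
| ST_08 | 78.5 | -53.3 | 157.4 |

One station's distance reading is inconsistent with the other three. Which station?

ST_08

Solve using three stations at a time. Using ST_05, ST_06, ST_07 (subtract circle equations pairwise → linear system) gives (x, y) ≈ (-37.3, 21.7).
Distances from that point to each station vs reported:
  ST_05: calculated 46.7 vs reported 46.7 → residual 0.0 km
  ST_06: calculated 118.7 vs reported 118.7 → residual 0.0 km
  ST_07: calculated 74.4 vs reported 74.4 → residual 0.0 km
  ST_08: calculated 138.0 vs reported 157.4 → residual 19.4 km
ST_05, ST_06, ST_07 are mutually consistent (residuals ≈ 0); ST_08 is off by 19.4 km.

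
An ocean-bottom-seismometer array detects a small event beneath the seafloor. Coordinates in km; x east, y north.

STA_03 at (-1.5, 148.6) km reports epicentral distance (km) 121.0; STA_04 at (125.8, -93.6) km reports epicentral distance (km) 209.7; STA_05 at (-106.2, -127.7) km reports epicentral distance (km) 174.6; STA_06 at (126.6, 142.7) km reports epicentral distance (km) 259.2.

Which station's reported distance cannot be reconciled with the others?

Solve using three stations at a time. Using STA_03, STA_04, STA_05 (subtract circle equations pairwise → linear system) gives (x, y) ≈ (-40.5, 34.1).
Distances from that point to each station vs reported:
  STA_03: calculated 121.0 vs reported 121.0 → residual 0.0 km
  STA_04: calculated 209.7 vs reported 209.7 → residual 0.0 km
  STA_05: calculated 174.6 vs reported 174.6 → residual 0.0 km
  STA_06: calculated 199.3 vs reported 259.2 → residual 59.9 km
STA_03, STA_04, STA_05 are mutually consistent (residuals ≈ 0); STA_06 is off by 59.9 km.

STA_06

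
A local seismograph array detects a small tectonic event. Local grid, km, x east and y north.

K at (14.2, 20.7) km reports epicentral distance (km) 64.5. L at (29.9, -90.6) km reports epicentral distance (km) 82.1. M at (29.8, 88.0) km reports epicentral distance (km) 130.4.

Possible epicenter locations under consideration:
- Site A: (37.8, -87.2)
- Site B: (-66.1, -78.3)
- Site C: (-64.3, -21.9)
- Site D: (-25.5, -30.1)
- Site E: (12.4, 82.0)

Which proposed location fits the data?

For each candidate, compare |candidate − station| to the reported distance:
Site A: residuals K 46.0, L 73.5, M 45.0 → max 73.5 km
Site B: residuals K 63.0, L 14.7, M 61.6 → max 63.0 km
Site C: residuals K 24.8, L 34.5, M 14.3 → max 34.5 km
Site D: residuals K 0.0, L 0.1, M 0.0 → max 0.1 km
Site E: residuals K 3.2, L 91.4, M 112.0 → max 112.0 km
Only Site D has all residuals ≈ 0.

Site D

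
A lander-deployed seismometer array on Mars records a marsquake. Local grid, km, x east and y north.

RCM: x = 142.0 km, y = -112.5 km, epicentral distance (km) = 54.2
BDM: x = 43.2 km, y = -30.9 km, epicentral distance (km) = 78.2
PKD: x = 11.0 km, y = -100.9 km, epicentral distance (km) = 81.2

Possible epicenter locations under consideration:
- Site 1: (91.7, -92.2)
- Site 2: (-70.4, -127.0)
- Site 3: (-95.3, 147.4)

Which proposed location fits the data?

Site 1

For each candidate, compare |candidate − station| to the reported distance:
Site 1: residuals RCM 0.0, BDM 0.0, PKD 0.0 → max 0.0 km
Site 2: residuals RCM 158.7, BDM 70.6, PKD 4.3 → max 158.7 km
Site 3: residuals RCM 297.7, BDM 147.6, PKD 188.9 → max 297.7 km
Only Site 1 has all residuals ≈ 0.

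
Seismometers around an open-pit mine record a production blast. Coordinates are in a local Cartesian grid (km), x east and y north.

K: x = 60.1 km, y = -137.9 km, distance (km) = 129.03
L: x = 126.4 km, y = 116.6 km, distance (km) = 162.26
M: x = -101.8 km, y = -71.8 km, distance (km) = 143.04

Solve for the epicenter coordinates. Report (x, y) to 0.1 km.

Circle about each station: (x − 60.1)² + (y + 137.9)² = 129.03²; (x − 126.4)² + (y − 116.6)² = 162.26²; (x + 101.8)² + (y + 71.8)² = 143.04².
Subtracting the K equation from the L and M equations removes the quadratic terms:
132.6 x + 509.0 y = -2735.47
-323.8 x + 132.2 y = -10921.64
Solving the 2×2 system: x ≈ 28.5, y ≈ -12.8 km.
Check against K (with the unrounded x, y): √((x − 60.1)²+(y + 137.9)²) = 129.03 ≈ 129.03 km. ✓

28.5 km east, -12.8 km north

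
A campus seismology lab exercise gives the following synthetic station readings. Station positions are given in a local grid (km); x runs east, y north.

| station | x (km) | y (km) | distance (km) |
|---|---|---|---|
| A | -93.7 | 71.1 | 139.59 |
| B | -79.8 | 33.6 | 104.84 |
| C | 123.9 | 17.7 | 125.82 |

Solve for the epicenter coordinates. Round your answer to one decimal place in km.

Circle about each station: (x + 93.7)² + (y − 71.1)² = 139.59²; (x + 79.8)² + (y − 33.6)² = 104.84²; (x − 123.9)² + (y − 17.7)² = 125.82².
Subtracting pairs of circle equations eliminates x²+y² and gives linear equations (the radical axes):
27.8 x − 75.0 y = 2156.04
435.2 x − 106.8 y = 5484.30
Solving the 2×2 system: x ≈ 6.1, y ≈ -26.5 km.
Check against A (with the unrounded x, y): √((x + 93.7)²+(y − 71.1)²) = 139.58 ≈ 139.59 km. ✓

6.1 km east, -26.5 km north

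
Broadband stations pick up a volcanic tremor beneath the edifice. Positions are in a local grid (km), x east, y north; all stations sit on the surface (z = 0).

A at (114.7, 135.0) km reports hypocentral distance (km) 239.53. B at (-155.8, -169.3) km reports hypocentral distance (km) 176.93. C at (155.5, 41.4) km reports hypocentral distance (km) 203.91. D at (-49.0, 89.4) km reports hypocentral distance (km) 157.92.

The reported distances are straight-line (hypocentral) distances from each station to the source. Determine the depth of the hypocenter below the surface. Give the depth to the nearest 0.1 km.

Each station gives a sphere (x−x_i)² + (y−y_i)² + z² = d_i² (stations at z=0).
Subtracting the A sphere from B and C: z² cancels, leaving linear equations in x and y:
-541.0 x − 608.6 y = 47625.44
81.6 x − 187.2 y = 10308.45
Solving: x ≈ -17.502, y ≈ -62.696 km (keep extra digits for the depth step; rounded: -17.5, -62.7).
Then from the A sphere: z² = 239.53² − (x − 114.7)² − (y − 135.0)² with x = -17.502, y = -62.696, so z ≈ 28.523 ≈ 28.5 km.

28.5 km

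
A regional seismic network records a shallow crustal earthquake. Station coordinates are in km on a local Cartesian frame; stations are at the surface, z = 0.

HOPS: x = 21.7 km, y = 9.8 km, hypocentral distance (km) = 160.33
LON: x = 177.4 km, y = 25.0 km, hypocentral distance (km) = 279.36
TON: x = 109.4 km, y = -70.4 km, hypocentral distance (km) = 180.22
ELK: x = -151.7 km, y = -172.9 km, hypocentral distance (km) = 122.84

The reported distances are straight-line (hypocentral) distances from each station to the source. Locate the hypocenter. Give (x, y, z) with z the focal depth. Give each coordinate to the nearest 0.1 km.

(-55.1, -120.0, 54.4)

Each station gives a sphere (x−x_i)² + (y−y_i)² + z² = d_i² (stations at z=0).
Subtracting the HOPS sphere from LON and TON: z² cancels, leaving linear equations in x and y:
311.4 x + 30.4 y = -20807.47
175.4 x − 160.4 y = 9584.05
Solving: x ≈ -55.104, y ≈ -120.008 km (keep extra digits for the depth step; rounded: -55.1, -120.0).
Then from the HOPS sphere: z² = 160.33² − (x − 21.7)² − (y − 9.8)² with x = -55.104, y = -120.008, so z ≈ 54.376 ≈ 54.4 km.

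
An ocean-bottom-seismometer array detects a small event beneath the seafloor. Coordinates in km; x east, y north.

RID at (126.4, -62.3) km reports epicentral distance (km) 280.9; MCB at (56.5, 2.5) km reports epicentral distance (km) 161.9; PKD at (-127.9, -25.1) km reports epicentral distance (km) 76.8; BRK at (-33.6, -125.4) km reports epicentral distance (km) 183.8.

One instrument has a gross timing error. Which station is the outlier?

Solve using three stations at a time. Using MCB, PKD, BRK (subtract circle equations pairwise → linear system) gives (x, y) ≈ (-99.4, 46.2).
Distances from that point to each station vs reported:
  RID: calculated 250.5 vs reported 280.9 → residual 30.4 km
  MCB: calculated 161.9 vs reported 161.9 → residual 0.0 km
  PKD: calculated 76.8 vs reported 76.8 → residual 0.0 km
  BRK: calculated 183.8 vs reported 183.8 → residual 0.0 km
MCB, PKD, BRK are mutually consistent (residuals ≈ 0); RID is off by 30.4 km.

RID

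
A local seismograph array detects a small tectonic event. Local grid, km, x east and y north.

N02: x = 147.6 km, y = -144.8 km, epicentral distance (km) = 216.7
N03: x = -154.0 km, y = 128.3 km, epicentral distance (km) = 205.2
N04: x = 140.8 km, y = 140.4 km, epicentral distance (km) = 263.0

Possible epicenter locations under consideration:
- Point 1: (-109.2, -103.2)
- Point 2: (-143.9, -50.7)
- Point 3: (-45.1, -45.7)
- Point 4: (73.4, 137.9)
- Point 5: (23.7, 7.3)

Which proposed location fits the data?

For each candidate, compare |candidate − station| to the reported distance:
Point 1: residuals N02 43.4, N03 30.6, N04 86.1 → max 86.1 km
Point 2: residuals N02 89.6, N03 25.9, N04 79.9 → max 89.6 km
Point 3: residuals N02 0.0, N03 0.1, N04 0.0 → max 0.1 km
Point 4: residuals N02 75.6, N03 22.4, N04 195.6 → max 195.6 km
Point 5: residuals N02 20.5, N03 9.8, N04 85.7 → max 85.7 km
Only Point 3 has all residuals ≈ 0.

Point 3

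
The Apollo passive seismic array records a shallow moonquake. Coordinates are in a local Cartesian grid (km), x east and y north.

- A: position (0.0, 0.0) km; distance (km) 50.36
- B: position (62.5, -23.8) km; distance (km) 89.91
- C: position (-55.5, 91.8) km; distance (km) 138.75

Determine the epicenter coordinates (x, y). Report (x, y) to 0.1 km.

Circle about each station: x² + y² = 50.36²; (x − 62.5)² + (y + 23.8)² = 89.91²; (x + 55.5)² + (y − 91.8)² = 138.75².
Subtracting pairs of circle equations eliminates x²+y² and gives linear equations (the radical axes):
125.0 x − 47.6 y = -1074.99
-111.0 x + 183.6 y = -5207.94
Solving the 2×2 system: x ≈ -25.2, y ≈ -43.6 km.
Check against A (with the unrounded x, y): √(x²+y²) = 50.36 ≈ 50.36 km. ✓

-25.2 km east, -43.6 km north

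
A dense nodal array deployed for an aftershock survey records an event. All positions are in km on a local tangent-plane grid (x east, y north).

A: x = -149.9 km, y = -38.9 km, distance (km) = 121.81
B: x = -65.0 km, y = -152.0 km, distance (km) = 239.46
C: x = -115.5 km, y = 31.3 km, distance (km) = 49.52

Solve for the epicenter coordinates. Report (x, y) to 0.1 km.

Circle about each station: (x + 149.9)² + (y + 38.9)² = 121.81²; (x + 65.0)² + (y + 152.0)² = 239.46²; (x + 115.5)² + (y − 31.3)² = 49.52².
Subtracting pairs of circle equations eliminates x²+y² and gives linear equations (the radical axes):
169.8 x − 226.2 y = -39157.64
68.8 x + 140.4 y = 2722.17
Solving the 2×2 system: x ≈ -123.9, y ≈ 80.1 km.

(-123.9, 80.1)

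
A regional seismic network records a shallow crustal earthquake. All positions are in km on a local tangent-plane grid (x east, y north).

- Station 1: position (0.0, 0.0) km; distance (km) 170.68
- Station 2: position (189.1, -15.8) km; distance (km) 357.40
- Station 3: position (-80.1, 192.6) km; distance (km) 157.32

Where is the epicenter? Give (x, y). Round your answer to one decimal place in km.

Circle about each station: x² + y² = 170.68²; (x − 189.1)² + (y + 15.8)² = 357.40²; (x + 80.1)² + (y − 192.6)² = 157.32².
Subtracting the Station 1 equation from the Station 2 and Station 3 equations removes the quadratic terms:
378.2 x − 31.6 y = -62594.65
-160.2 x + 385.2 y = 47892.85
Solving the 2×2 system: x ≈ -160.7, y ≈ 57.5 km.

-160.7 km east, 57.5 km north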